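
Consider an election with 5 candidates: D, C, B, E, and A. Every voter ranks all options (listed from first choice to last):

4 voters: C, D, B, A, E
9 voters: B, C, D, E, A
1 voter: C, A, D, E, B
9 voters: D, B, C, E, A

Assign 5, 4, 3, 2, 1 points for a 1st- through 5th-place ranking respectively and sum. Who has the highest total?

D: 4·4 + 9·3 + 1·3 + 9·5 = 91
C: 4·5 + 9·4 + 1·5 + 9·3 = 88
B: 4·3 + 9·5 + 1·1 + 9·4 = 94
E: 4·1 + 9·2 + 1·2 + 9·2 = 42
A: 4·2 + 9·1 + 1·4 + 9·1 = 30
B has the highest Borda score (94).

B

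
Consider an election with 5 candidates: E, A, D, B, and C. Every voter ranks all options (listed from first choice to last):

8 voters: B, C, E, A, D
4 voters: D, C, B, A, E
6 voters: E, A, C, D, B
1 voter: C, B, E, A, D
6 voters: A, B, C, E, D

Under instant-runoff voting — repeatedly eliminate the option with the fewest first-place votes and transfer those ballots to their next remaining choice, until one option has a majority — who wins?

B

Round 1: E 6, A 6, D 4, B 8, C 1. Eliminate C.
Round 2: E 6, A 6, D 4, B 9. Eliminate D.
Round 3: E 6, A 6, B 13. B has a majority.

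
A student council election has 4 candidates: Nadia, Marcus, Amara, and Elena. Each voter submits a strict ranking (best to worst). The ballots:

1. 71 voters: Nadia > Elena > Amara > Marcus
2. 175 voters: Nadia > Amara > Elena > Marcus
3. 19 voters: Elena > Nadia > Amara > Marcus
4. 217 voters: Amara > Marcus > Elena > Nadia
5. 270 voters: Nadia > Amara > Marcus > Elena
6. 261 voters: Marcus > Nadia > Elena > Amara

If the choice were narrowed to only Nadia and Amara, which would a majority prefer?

Voters preferring Nadia to Amara: 796; preferring Amara to Nadia: 217.
Nadia wins the head-to-head.

Nadia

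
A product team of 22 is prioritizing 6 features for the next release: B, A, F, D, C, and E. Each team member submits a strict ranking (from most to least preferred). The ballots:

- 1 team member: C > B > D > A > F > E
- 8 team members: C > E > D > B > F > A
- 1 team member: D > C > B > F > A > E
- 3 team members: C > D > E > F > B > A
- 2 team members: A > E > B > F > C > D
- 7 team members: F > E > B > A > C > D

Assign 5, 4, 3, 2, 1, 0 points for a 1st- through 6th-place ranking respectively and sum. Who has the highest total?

B: 1·4 + 8·2 + 1·3 + 3·1 + 2·3 + 7·3 = 53
A: 1·2 + 8·0 + 1·1 + 3·0 + 2·5 + 7·2 = 27
F: 1·1 + 8·1 + 1·2 + 3·2 + 2·2 + 7·5 = 56
D: 1·3 + 8·3 + 1·5 + 3·4 + 2·0 + 7·0 = 44
C: 1·5 + 8·5 + 1·4 + 3·5 + 2·1 + 7·1 = 73
E: 1·0 + 8·4 + 1·0 + 3·3 + 2·4 + 7·4 = 77
E has the highest Borda score (77).

E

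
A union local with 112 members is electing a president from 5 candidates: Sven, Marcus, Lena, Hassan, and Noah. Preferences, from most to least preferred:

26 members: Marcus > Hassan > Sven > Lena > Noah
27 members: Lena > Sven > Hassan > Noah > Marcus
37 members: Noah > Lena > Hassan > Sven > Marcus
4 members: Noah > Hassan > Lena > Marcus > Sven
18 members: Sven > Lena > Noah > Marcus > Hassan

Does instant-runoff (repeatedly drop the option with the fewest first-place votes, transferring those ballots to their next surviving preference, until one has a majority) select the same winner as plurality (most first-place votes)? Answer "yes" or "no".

Instant-runoff — R1 Sven 18, Marcus 26, Lena 27, Hassan 0, Noah 41 (Hassan out); R2 Sven 18, Marcus 26, Lena 27, Noah 41 (Sven out); R3 Marcus 26, Lena 45, Noah 41 (Marcus out); R4 Lena 71, Noah 41 (Lena winner). Winner: Lena.
Plurality — first-place votes: Sven 18, Marcus 26, Lena 27, Hassan 0, Noah 41. Winner: Noah.
The two methods disagree.

no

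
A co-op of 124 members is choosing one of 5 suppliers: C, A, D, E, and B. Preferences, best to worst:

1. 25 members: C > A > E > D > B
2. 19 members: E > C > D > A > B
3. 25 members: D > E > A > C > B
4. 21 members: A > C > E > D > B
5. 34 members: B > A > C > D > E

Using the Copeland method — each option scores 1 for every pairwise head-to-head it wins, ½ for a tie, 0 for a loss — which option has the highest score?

C: beats D, E, and B; loses to A → score 3.
A: beats C, D, E, and B → score 4.
D: beats B; loses to C, A, and E → score 1.
E: beats D and B; loses to C and A → score 2.
B: loses to C, A, D, and E → score 0.
A has the best pairwise record.

A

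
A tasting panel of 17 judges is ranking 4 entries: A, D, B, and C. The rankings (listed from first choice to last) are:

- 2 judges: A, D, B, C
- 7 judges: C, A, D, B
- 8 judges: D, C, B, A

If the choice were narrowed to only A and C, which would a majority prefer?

Voters preferring A to C: 2; preferring C to A: 15.
C wins the head-to-head.

C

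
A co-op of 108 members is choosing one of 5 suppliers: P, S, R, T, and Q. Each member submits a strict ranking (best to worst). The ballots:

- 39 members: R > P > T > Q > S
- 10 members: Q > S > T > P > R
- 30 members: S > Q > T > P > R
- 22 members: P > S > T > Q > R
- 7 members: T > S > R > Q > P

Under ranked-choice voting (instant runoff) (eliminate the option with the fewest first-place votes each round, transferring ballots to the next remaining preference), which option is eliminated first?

Round 1: P 22, S 30, R 39, T 7, Q 10. Eliminate T.

T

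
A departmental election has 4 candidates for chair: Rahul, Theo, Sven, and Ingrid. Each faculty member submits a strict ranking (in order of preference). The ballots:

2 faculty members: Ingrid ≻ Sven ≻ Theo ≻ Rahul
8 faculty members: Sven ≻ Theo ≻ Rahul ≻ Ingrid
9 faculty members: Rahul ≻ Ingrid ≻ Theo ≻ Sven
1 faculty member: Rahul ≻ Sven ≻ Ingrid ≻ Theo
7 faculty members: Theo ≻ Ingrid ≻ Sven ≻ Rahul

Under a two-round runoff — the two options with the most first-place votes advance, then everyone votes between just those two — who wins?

Round 1 first-place votes: Rahul 10, Theo 7, Sven 8, Ingrid 2.
Rahul and Sven advance.
Runoff: Rahul is preferred to Sven by 10 voters; Sven by 17.
Sven wins the runoff.

Sven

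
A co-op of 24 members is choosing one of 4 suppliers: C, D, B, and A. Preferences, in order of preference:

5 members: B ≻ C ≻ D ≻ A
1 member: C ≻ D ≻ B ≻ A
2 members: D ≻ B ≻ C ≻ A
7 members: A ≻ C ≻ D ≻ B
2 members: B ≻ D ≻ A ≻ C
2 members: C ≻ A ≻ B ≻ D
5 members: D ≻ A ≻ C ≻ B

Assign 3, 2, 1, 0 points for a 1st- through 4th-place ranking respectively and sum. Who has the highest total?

C

C: 5·2 + 1·3 + 2·1 + 7·2 + 2·0 + 2·3 + 5·1 = 40
D: 5·1 + 1·2 + 2·3 + 7·1 + 2·2 + 2·0 + 5·3 = 39
B: 5·3 + 1·1 + 2·2 + 7·0 + 2·3 + 2·1 + 5·0 = 28
A: 5·0 + 1·0 + 2·0 + 7·3 + 2·1 + 2·2 + 5·2 = 37
C has the highest Borda score (40).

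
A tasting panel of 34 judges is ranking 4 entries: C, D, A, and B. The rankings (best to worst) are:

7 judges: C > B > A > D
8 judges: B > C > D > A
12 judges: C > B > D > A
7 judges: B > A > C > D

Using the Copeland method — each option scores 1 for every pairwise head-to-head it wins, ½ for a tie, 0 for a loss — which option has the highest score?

C

C: beats D, A, and B → score 3.
D: beats A; loses to C and B → score 1.
A: loses to C, D, and B → score 0.
B: beats D and A; loses to C → score 2.
C has the best pairwise record.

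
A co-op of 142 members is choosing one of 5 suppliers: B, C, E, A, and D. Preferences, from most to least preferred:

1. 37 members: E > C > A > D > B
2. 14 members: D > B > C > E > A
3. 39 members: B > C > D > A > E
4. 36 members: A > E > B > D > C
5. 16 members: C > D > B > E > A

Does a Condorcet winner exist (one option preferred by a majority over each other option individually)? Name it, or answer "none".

Checking pairwise contests:
E beats B 73–69.
B beats C 89–53.
A beats E 75–67.
C beats A 106–36.
B beats D 75–67.
Every option loses at least one head-to-head, so there is no Condorcet winner.

none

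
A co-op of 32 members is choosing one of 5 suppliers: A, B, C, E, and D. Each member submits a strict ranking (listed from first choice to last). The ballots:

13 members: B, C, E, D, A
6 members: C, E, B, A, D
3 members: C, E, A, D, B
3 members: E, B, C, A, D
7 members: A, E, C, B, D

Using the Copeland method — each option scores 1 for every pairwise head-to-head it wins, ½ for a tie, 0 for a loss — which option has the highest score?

A: beats D; loses to B, C, and E → score 1.
B: beats A and D; ties C; loses to E → score 2.5.
C: beats A, E, and D; ties B → score 3.5.
E: beats A, B, and D; loses to C → score 3.
D: loses to A, B, C, and E → score 0.
C has the best pairwise record.

C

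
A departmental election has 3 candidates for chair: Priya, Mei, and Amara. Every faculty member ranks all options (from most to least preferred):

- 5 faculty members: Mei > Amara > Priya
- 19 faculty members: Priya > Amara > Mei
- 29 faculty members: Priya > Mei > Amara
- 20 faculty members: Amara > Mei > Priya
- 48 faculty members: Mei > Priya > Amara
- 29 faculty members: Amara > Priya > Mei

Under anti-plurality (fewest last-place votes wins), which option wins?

Priya

Last-place votes: Priya 25, Mei 48, Amara 77.
Priya is ranked last by the fewest voters, so Priya wins.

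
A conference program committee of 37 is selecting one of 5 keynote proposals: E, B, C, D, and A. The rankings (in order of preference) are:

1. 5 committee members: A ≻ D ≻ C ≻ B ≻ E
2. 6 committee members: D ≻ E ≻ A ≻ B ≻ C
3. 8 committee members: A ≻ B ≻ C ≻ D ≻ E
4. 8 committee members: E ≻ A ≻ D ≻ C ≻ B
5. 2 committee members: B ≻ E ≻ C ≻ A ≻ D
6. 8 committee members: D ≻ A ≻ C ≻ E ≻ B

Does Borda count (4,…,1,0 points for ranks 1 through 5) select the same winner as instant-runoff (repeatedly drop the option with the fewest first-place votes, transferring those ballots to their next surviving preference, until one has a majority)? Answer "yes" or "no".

yes

Borda — scores: E 64, B 43, C 54, D 95, A 114. Winner: A.
Instant-runoff — R1 E 8, B 2, C 0, D 14, A 13 (C out); R2 E 8, B 2, D 14, A 13 (B out); R3 E 10, D 14, A 13 (E out); R4 D 14, A 23 (A winner). Winner: A.
The two methods agree.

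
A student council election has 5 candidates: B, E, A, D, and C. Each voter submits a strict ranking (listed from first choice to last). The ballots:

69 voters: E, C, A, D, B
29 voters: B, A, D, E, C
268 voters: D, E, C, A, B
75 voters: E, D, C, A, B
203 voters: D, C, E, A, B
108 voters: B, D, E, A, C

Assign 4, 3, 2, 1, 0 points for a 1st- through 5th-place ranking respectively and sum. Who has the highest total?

B: 69·0 + 29·4 + 268·0 + 75·0 + 203·0 + 108·4 = 548
E: 69·4 + 29·1 + 268·3 + 75·4 + 203·2 + 108·2 = 2031
A: 69·2 + 29·3 + 268·1 + 75·1 + 203·1 + 108·1 = 879
D: 69·1 + 29·2 + 268·4 + 75·3 + 203·4 + 108·3 = 2560
C: 69·3 + 29·0 + 268·2 + 75·2 + 203·3 + 108·0 = 1502
D has the highest Borda score (2560).

D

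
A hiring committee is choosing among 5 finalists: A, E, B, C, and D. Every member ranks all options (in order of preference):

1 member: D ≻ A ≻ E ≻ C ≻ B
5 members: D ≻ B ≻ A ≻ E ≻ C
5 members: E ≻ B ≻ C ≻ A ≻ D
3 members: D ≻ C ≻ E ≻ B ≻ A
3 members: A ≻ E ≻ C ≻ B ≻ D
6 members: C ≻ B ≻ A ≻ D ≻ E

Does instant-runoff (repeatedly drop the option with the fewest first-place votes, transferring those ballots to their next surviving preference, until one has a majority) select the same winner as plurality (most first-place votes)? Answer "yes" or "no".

Instant-runoff — R1 A 3, E 5, B 0, C 6, D 9 (B out); R2 A 3, E 5, C 6, D 9 (A out); R3 E 8, C 6, D 9 (C out); R4 E 8, D 15 (D winner). Winner: D.
Plurality — first-place votes: A 3, E 5, B 0, C 6, D 9. Winner: D.
The two methods agree.

yes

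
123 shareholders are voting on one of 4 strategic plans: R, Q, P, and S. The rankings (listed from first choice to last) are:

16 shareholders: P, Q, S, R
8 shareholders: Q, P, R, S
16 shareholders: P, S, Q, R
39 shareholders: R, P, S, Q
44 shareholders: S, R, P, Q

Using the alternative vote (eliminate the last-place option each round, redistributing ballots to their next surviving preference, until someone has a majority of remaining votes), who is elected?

Round 1: R 39, Q 8, P 32, S 44. Eliminate Q.
Round 2: R 39, P 40, S 44. Eliminate R.
Round 3: P 79, S 44. P has a majority.

P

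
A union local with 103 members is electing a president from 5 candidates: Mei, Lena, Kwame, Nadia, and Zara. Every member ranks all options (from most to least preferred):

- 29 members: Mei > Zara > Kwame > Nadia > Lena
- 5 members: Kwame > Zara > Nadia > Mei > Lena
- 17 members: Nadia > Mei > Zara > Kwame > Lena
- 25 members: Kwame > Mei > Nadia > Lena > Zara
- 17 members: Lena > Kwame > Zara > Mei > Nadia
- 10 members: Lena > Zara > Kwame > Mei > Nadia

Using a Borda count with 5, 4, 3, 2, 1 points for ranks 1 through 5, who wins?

Mei

Mei: 29·5 + 5·2 + 17·4 + 25·4 + 17·2 + 10·2 = 377
Lena: 29·1 + 5·1 + 17·1 + 25·2 + 17·5 + 10·5 = 236
Kwame: 29·3 + 5·5 + 17·2 + 25·5 + 17·4 + 10·3 = 369
Nadia: 29·2 + 5·3 + 17·5 + 25·3 + 17·1 + 10·1 = 260
Zara: 29·4 + 5·4 + 17·3 + 25·1 + 17·3 + 10·4 = 303
Mei has the highest Borda score (377).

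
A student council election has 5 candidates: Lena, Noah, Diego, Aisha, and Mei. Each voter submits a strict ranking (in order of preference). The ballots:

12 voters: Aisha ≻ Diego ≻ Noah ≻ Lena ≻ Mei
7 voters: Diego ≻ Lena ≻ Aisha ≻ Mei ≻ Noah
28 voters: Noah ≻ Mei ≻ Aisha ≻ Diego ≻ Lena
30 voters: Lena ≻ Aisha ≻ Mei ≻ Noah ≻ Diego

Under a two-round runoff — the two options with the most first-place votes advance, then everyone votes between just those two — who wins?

Noah

Round 1 first-place votes: Lena 30, Noah 28, Diego 7, Aisha 12, Mei 0.
Lena and Noah advance.
Runoff: Lena is preferred to Noah by 37 voters; Noah by 40.
Noah wins the runoff.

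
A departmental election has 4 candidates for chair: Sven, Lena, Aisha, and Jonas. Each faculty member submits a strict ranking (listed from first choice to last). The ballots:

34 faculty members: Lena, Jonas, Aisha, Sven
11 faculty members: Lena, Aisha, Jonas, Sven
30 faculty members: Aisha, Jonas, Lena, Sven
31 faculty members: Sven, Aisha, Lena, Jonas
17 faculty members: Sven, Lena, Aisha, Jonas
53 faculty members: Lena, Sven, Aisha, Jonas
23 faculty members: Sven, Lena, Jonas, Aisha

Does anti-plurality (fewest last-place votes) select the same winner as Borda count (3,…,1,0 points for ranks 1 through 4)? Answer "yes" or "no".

yes

Anti-plurality — last-place votes: Sven 75, Lena 0, Aisha 23, Jonas 101. Winner: Lena.
Borda — scores: Sven 319, Lena 435, Aisha 278, Jonas 162. Winner: Lena.
The two methods agree.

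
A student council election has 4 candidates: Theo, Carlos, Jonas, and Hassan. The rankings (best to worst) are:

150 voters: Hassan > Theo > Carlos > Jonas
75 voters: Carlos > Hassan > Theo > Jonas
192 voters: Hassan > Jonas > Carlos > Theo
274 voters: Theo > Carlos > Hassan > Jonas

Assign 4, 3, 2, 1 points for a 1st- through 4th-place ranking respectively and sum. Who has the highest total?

Hassan

Theo: 150·3 + 75·2 + 192·1 + 274·4 = 1888
Carlos: 150·2 + 75·4 + 192·2 + 274·3 = 1806
Jonas: 150·1 + 75·1 + 192·3 + 274·1 = 1075
Hassan: 150·4 + 75·3 + 192·4 + 274·2 = 2141
Hassan has the highest Borda score (2141).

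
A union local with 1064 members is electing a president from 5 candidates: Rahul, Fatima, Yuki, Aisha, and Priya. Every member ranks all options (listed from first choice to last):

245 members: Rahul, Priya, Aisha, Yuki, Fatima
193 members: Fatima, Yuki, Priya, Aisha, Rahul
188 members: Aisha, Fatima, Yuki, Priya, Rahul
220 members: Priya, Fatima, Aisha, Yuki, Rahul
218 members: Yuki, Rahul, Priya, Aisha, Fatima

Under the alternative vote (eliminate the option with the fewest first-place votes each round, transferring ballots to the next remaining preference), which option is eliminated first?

Aisha

Round 1: Rahul 245, Fatima 193, Yuki 218, Aisha 188, Priya 220. Eliminate Aisha.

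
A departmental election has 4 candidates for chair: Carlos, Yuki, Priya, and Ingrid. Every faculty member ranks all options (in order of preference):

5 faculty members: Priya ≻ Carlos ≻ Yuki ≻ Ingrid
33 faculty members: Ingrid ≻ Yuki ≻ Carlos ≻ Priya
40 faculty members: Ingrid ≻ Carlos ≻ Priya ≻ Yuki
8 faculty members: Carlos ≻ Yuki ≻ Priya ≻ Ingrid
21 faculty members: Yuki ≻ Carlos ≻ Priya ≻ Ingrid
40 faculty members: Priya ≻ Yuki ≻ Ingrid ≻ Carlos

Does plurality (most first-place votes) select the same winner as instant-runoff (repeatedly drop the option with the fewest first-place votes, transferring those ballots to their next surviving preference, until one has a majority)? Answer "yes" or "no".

Plurality — first-place votes: Carlos 8, Yuki 21, Priya 45, Ingrid 73. Winner: Ingrid.
Instant-runoff — R1 Carlos 8, Yuki 21, Priya 45, Ingrid 73 (Carlos out); R2 Yuki 29, Priya 45, Ingrid 73 (Yuki out); R3 Priya 74, Ingrid 73 (Priya winner). Winner: Priya.
The two methods disagree.

no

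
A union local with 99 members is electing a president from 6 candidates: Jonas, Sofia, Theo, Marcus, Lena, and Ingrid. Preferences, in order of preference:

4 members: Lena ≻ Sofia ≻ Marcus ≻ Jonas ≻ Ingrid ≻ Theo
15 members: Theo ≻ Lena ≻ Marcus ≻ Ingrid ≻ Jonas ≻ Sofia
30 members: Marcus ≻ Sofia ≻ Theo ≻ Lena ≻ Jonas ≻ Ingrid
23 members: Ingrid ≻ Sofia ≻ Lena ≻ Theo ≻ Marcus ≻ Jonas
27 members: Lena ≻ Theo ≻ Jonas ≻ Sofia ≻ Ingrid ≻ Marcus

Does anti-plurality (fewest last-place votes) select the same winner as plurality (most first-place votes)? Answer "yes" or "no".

yes

Anti-plurality — last-place votes: Jonas 23, Sofia 15, Theo 4, Marcus 27, Lena 0, Ingrid 30. Winner: Lena.
Plurality — first-place votes: Jonas 0, Sofia 0, Theo 15, Marcus 30, Lena 31, Ingrid 23. Winner: Lena.
The two methods agree.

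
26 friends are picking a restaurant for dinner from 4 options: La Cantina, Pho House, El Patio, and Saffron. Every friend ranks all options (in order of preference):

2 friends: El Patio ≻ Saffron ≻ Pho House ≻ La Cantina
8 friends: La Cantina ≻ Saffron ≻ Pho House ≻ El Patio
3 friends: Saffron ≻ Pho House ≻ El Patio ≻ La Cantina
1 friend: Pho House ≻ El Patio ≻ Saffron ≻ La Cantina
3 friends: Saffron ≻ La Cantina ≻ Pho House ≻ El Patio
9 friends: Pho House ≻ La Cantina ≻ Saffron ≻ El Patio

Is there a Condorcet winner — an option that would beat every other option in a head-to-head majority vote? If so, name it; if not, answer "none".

Checking pairwise contests:
Pho House beats La Cantina 15–11.
Saffron beats Pho House 16–10.
La Cantina beats El Patio 20–6.
La Cantina beats Saffron 17–9.
Every option loses at least one head-to-head, so there is no Condorcet winner.

none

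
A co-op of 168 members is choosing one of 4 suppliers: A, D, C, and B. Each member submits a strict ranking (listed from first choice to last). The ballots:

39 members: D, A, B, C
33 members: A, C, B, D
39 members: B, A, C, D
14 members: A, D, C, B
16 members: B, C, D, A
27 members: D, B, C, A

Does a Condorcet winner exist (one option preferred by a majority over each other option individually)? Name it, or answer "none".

A vs D: 86–82 for A.
A vs C: 125–43 for A.
A vs B: 86–82 for A.
A beats every other option head-to-head.

A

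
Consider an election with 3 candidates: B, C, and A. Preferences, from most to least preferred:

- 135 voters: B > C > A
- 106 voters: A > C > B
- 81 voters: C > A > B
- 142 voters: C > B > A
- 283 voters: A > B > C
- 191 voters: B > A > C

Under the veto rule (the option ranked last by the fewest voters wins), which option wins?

B

Last-place votes: B 187, C 474, A 277.
B is ranked last by the fewest voters, so B wins.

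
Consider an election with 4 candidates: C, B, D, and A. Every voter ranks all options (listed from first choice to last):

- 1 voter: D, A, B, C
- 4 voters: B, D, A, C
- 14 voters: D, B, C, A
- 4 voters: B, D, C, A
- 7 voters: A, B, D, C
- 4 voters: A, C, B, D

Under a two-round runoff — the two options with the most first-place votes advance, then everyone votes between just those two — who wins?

Round 1 first-place votes: C 0, B 8, D 15, A 11.
D and A advance.
Runoff: D is preferred to A by 23 voters; A by 11.
D wins the runoff.

D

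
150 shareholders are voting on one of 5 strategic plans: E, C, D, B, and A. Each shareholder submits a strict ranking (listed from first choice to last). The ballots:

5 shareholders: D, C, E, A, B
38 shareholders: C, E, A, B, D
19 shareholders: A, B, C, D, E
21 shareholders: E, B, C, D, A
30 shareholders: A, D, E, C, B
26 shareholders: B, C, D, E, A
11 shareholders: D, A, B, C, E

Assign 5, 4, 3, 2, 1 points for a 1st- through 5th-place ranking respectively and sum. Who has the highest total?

E: 5·3 + 38·4 + 19·1 + 21·5 + 30·3 + 26·2 + 11·1 = 444
C: 5·4 + 38·5 + 19·3 + 21·3 + 30·2 + 26·4 + 11·2 = 516
D: 5·5 + 38·1 + 19·2 + 21·2 + 30·4 + 26·3 + 11·5 = 396
B: 5·1 + 38·2 + 19·4 + 21·4 + 30·1 + 26·5 + 11·3 = 434
A: 5·2 + 38·3 + 19·5 + 21·1 + 30·5 + 26·1 + 11·4 = 460
C has the highest Borda score (516).

C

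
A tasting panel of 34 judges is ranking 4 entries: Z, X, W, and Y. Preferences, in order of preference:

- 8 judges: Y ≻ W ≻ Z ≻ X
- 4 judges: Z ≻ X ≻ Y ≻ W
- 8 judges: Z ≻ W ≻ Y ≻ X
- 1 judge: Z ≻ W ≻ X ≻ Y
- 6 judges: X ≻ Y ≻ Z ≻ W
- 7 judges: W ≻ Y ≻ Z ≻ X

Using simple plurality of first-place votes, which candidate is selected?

Z

First-place votes: Z 13, X 6, W 7, Y 8.
Z has the most first-place votes.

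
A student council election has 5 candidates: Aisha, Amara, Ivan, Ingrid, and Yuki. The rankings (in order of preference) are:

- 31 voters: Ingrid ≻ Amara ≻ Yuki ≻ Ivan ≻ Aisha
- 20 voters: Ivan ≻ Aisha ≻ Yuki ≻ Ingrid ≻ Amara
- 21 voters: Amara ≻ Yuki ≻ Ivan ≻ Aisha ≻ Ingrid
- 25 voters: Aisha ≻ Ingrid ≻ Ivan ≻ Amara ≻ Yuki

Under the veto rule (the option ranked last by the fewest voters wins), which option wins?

Ivan

Last-place votes: Aisha 31, Amara 20, Ivan 0, Ingrid 21, Yuki 25.
Ivan is ranked last by the fewest voters, so Ivan wins.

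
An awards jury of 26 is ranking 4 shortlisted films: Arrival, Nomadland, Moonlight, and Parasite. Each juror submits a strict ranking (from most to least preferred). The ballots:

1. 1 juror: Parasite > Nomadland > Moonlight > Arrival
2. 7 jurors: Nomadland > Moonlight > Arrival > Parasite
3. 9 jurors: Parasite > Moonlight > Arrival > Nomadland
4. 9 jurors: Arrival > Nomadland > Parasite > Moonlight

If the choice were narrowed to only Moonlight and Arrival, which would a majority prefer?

Voters preferring Moonlight to Arrival: 17; preferring Arrival to Moonlight: 9.
Moonlight wins the head-to-head.

Moonlight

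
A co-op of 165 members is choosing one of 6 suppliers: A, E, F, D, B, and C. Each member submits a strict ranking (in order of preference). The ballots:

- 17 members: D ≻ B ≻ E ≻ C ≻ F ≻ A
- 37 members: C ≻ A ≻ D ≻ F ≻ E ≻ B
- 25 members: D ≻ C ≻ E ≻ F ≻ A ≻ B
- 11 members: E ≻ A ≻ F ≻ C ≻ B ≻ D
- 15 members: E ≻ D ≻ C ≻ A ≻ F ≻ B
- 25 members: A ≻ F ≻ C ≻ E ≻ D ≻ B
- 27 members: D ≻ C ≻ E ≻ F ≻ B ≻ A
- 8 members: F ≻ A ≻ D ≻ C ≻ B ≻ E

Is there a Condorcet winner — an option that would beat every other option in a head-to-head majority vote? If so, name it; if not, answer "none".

D vs A: 84–81 for D.
D vs E: 114–51 for D.
D vs F: 121–44 for D.
D vs B: 154–11 for D.
D vs C: 92–73 for D.
D beats every other option head-to-head.

D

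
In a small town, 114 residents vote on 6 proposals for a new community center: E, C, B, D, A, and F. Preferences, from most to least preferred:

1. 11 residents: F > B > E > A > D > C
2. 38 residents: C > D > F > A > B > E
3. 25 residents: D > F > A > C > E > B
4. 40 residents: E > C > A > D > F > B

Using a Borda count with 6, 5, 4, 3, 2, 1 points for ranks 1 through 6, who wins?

E: 11·4 + 38·1 + 25·2 + 40·6 = 372
C: 11·1 + 38·6 + 25·3 + 40·5 = 514
B: 11·5 + 38·2 + 25·1 + 40·1 = 196
D: 11·2 + 38·5 + 25·6 + 40·3 = 482
A: 11·3 + 38·3 + 25·4 + 40·4 = 407
F: 11·6 + 38·4 + 25·5 + 40·2 = 423
C has the highest Borda score (514).

C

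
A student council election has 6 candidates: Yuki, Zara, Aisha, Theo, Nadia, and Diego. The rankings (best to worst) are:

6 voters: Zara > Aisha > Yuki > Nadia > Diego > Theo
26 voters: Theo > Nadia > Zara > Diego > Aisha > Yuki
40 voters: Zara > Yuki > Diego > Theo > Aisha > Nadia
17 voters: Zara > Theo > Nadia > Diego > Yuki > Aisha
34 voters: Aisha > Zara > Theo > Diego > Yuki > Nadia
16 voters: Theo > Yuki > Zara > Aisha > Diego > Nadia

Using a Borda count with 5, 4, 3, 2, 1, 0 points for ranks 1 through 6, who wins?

Zara

Yuki: 6·3 + 26·0 + 40·4 + 17·1 + 34·1 + 16·4 = 293
Zara: 6·5 + 26·3 + 40·5 + 17·5 + 34·4 + 16·3 = 577
Aisha: 6·4 + 26·1 + 40·1 + 17·0 + 34·5 + 16·2 = 292
Theo: 6·0 + 26·5 + 40·2 + 17·4 + 34·3 + 16·5 = 460
Nadia: 6·2 + 26·4 + 40·0 + 17·3 + 34·0 + 16·0 = 167
Diego: 6·1 + 26·2 + 40·3 + 17·2 + 34·2 + 16·1 = 296
Zara has the highest Borda score (577).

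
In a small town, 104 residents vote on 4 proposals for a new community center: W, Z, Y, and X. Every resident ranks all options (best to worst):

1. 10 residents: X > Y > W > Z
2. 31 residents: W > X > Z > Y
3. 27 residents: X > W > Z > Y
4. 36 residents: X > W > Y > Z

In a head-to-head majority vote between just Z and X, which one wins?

X

Voters preferring Z to X: 0; preferring X to Z: 104.
X wins the head-to-head.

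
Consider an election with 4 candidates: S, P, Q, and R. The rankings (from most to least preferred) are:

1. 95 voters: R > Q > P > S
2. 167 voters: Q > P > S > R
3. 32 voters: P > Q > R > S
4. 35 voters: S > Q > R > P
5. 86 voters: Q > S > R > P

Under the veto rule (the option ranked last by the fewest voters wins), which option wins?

Last-place votes: S 127, P 121, Q 0, R 167.
Q is ranked last by the fewest voters, so Q wins.

Q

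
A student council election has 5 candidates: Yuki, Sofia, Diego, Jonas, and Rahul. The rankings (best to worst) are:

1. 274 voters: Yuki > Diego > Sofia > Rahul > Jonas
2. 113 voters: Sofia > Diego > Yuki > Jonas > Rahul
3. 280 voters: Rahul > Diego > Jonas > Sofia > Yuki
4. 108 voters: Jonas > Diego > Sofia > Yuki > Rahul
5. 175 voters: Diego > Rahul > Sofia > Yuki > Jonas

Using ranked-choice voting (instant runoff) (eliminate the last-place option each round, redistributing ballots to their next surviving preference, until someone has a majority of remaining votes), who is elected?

Diego

Round 1: Yuki 274, Sofia 113, Diego 175, Jonas 108, Rahul 280. Eliminate Jonas.
Round 2: Yuki 274, Sofia 113, Diego 283, Rahul 280. Eliminate Sofia.
Round 3: Yuki 274, Diego 396, Rahul 280. Eliminate Yuki.
Round 4: Diego 670, Rahul 280. Diego has a majority.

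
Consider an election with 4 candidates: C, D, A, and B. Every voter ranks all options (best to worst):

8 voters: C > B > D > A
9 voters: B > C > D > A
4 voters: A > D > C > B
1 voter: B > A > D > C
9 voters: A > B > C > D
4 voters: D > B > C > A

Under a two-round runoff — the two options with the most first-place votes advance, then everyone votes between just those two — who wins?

B

Round 1 first-place votes: C 8, D 4, A 13, B 10.
A and B advance.
Runoff: A is preferred to B by 13 voters; B by 22.
B wins the runoff.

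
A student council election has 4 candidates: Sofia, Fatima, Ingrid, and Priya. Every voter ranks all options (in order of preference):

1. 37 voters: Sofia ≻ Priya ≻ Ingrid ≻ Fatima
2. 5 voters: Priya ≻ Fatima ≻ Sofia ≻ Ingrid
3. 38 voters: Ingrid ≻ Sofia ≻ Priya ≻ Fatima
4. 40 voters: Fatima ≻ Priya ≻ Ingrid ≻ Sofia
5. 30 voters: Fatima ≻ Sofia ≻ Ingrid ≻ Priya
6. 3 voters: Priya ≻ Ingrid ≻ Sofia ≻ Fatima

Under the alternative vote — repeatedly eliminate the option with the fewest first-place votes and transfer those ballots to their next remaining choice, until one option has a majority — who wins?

Ingrid

Round 1: Sofia 37, Fatima 70, Ingrid 38, Priya 8. Eliminate Priya.
Round 2: Sofia 37, Fatima 75, Ingrid 41. Eliminate Sofia.
Round 3: Fatima 75, Ingrid 78. Ingrid has a majority.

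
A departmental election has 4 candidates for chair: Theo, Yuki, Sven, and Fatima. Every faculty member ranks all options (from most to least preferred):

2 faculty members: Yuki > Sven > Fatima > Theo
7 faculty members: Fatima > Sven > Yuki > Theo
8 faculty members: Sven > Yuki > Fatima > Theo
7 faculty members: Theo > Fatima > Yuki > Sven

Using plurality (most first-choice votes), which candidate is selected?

First-place votes: Theo 7, Yuki 2, Sven 8, Fatima 7.
Sven has the most first-place votes.

Sven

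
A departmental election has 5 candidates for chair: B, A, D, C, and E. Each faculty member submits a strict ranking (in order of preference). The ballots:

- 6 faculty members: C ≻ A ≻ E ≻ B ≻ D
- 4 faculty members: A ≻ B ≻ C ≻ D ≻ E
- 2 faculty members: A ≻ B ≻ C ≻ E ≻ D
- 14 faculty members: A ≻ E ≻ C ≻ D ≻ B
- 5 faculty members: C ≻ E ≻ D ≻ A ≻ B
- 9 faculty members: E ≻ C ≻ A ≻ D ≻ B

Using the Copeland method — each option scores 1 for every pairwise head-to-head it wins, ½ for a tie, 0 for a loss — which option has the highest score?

B: loses to A, D, C, and E → score 0.
A: beats B, D, and E; ties C → score 3.5.
D: beats B; loses to A, C, and E → score 1.
C: beats B and D; ties A; loses to E → score 2.5.
E: beats B, D, and C; loses to A → score 3.
A has the best pairwise record.

A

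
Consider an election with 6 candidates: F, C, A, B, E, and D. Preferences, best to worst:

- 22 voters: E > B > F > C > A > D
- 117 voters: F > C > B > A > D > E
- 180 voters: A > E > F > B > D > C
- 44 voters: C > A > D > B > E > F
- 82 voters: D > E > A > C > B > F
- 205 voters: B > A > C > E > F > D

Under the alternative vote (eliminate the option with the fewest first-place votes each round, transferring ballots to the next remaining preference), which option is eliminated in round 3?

Round 1: F 117, C 44, A 180, B 205, E 22, D 82. Eliminate E.
Round 2: F 117, C 44, A 180, B 227, D 82. Eliminate C.
Round 3: F 117, A 224, B 227, D 82. Eliminate D.

D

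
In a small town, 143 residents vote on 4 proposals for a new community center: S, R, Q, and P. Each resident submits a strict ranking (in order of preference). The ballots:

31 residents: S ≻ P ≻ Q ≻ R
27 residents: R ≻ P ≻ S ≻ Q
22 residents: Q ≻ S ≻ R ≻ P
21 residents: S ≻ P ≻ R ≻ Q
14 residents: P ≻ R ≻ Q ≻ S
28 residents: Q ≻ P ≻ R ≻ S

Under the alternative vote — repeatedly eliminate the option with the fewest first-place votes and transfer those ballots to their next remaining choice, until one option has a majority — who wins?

Round 1: S 52, R 27, Q 50, P 14. Eliminate P.
Round 2: S 52, R 41, Q 50. Eliminate R.
Round 3: S 79, Q 64. S has a majority.

S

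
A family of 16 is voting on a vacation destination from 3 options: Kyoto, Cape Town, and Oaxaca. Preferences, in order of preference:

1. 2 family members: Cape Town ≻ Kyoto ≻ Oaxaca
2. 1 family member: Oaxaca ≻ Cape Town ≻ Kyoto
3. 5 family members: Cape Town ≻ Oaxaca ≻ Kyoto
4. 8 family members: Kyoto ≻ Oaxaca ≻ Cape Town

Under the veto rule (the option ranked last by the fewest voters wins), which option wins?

Last-place votes: Kyoto 6, Cape Town 8, Oaxaca 2.
Oaxaca is ranked last by the fewest voters, so Oaxaca wins.

Oaxaca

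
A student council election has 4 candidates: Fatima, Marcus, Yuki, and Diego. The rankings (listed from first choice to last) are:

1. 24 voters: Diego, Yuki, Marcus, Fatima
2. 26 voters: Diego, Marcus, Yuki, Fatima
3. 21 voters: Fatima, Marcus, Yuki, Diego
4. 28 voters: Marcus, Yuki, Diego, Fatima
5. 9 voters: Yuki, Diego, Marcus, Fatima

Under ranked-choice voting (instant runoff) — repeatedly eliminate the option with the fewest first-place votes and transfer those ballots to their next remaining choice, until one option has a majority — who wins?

Diego

Round 1: Fatima 21, Marcus 28, Yuki 9, Diego 50. Eliminate Yuki.
Round 2: Fatima 21, Marcus 28, Diego 59. Diego has a majority.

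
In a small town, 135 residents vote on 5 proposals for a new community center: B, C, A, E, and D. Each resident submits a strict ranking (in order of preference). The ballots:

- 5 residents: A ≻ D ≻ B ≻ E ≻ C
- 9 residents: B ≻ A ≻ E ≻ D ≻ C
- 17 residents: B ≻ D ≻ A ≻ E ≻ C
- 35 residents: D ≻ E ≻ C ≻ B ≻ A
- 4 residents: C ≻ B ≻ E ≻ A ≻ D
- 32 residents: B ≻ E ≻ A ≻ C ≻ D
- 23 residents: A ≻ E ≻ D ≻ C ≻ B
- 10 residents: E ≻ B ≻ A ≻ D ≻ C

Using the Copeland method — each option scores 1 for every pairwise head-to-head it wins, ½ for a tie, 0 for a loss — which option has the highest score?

B: beats C, A, and D; loses to E → score 3.
C: loses to B, A, E, and D → score 0.
A: beats C and D; loses to B and E → score 2.
E: beats B, C, A, and D → score 4.
D: beats C; loses to B, A, and E → score 1.
E has the best pairwise record.

E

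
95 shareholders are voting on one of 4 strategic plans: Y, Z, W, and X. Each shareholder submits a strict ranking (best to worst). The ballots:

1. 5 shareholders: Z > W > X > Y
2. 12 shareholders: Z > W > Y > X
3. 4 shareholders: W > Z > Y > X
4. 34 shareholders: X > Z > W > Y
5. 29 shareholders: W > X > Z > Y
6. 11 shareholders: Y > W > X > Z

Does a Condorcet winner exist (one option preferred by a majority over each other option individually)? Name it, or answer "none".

none

Checking pairwise contests:
Z beats Y 84–11.
X beats Z 74–21.
Z beats W 51–44.
W beats X 61–34.
Every option loses at least one head-to-head, so there is no Condorcet winner.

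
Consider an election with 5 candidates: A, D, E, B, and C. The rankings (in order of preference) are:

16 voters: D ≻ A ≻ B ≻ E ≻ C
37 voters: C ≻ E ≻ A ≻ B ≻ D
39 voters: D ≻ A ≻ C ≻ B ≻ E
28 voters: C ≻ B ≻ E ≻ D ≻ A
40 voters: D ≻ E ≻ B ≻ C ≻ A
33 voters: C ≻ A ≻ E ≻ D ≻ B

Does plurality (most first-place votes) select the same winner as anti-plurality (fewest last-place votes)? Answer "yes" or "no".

Plurality — first-place votes: A 0, D 95, E 0, B 0, C 98. Winner: C.
Anti-plurality — last-place votes: A 68, D 37, E 39, B 33, C 16. Winner: C.
The two methods agree.

yes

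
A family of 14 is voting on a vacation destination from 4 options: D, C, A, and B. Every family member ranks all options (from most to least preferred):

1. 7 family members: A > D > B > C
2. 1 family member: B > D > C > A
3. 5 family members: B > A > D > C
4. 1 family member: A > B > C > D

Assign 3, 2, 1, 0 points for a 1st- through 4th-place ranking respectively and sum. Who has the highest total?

A

D: 7·2 + 1·2 + 5·1 + 1·0 = 21
C: 7·0 + 1·1 + 5·0 + 1·1 = 2
A: 7·3 + 1·0 + 5·2 + 1·3 = 34
B: 7·1 + 1·3 + 5·3 + 1·2 = 27
A has the highest Borda score (34).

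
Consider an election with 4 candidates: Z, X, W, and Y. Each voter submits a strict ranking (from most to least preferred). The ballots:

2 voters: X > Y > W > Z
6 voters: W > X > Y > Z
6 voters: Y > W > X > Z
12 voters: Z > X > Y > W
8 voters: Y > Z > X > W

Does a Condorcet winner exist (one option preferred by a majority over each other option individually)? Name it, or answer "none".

Checking pairwise contests:
Y beats Z 22–12.
Z beats X 20–14.
Z beats W 20–14.
X beats Y 20–14.
Every option loses at least one head-to-head, so there is no Condorcet winner.

none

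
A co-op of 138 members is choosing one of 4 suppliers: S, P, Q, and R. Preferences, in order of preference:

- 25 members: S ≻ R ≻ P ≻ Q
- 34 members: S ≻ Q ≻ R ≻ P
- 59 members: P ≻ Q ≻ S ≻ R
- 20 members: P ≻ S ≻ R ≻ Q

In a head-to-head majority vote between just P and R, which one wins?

P

Voters preferring P to R: 79; preferring R to P: 59.
P wins the head-to-head.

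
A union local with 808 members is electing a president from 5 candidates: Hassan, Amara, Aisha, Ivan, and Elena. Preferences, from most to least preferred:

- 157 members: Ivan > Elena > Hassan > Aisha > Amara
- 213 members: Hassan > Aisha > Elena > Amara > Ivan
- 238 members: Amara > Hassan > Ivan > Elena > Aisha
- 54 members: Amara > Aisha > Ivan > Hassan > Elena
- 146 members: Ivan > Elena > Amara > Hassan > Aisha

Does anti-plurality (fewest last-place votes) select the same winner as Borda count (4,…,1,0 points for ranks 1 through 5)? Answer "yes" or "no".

Anti-plurality — last-place votes: Hassan 0, Amara 157, Aisha 384, Ivan 213, Elena 54. Winner: Hassan.
Borda — scores: Hassan 2080, Amara 1673, Aisha 958, Ivan 1796, Elena 1573. Winner: Hassan.
The two methods agree.

yes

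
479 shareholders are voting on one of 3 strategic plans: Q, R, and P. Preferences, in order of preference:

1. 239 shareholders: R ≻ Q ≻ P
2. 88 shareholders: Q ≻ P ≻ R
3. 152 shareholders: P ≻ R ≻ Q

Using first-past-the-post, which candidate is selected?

First-place votes: Q 88, R 239, P 152.
R has the most first-place votes.

R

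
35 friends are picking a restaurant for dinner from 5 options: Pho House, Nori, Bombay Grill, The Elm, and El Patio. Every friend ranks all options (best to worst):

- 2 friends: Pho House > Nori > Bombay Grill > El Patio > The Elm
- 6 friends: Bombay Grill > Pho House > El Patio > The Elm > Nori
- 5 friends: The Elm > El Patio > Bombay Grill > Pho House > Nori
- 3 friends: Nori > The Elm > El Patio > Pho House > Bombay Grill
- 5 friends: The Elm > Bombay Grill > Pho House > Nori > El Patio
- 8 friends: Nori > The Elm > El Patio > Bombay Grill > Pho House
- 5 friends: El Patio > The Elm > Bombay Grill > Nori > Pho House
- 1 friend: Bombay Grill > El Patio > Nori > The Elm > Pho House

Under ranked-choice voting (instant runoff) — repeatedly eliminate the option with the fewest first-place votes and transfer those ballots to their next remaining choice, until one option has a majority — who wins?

Round 1: Pho House 2, Nori 11, Bombay Grill 7, The Elm 10, El Patio 5. Eliminate Pho House.
Round 2: Nori 13, Bombay Grill 7, The Elm 10, El Patio 5. Eliminate El Patio.
Round 3: Nori 13, Bombay Grill 7, The Elm 15. Eliminate Bombay Grill.
Round 4: Nori 14, The Elm 21. The Elm has a majority.

The Elm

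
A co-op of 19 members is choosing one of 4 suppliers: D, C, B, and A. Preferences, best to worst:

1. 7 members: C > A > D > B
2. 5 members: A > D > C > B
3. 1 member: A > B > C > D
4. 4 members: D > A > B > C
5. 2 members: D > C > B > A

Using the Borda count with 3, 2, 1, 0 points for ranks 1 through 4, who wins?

D: 7·1 + 5·2 + 1·0 + 4·3 + 2·3 = 35
C: 7·3 + 5·1 + 1·1 + 4·0 + 2·2 = 31
B: 7·0 + 5·0 + 1·2 + 4·1 + 2·1 = 8
A: 7·2 + 5·3 + 1·3 + 4·2 + 2·0 = 40
A has the highest Borda score (40).

A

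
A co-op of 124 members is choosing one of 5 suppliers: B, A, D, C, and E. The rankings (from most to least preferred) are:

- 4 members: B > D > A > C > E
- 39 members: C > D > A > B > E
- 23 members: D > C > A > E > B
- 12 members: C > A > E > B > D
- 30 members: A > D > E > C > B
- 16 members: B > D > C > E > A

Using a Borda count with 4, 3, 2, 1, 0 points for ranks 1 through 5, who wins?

D

B: 4·4 + 39·1 + 23·0 + 12·1 + 30·0 + 16·4 = 131
A: 4·2 + 39·2 + 23·2 + 12·3 + 30·4 + 16·0 = 288
D: 4·3 + 39·3 + 23·4 + 12·0 + 30·3 + 16·3 = 359
C: 4·1 + 39·4 + 23·3 + 12·4 + 30·1 + 16·2 = 339
E: 4·0 + 39·0 + 23·1 + 12·2 + 30·2 + 16·1 = 123
D has the highest Borda score (359).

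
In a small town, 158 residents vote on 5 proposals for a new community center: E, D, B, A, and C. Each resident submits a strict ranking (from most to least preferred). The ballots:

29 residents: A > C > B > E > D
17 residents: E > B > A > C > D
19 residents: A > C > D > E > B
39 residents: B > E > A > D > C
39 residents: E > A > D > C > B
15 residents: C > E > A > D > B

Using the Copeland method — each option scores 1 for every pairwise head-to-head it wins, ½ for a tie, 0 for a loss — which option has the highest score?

E

E: beats D, B, A, and C → score 4.
D: loses to E, B, A, and C → score 0.
B: beats D; loses to E, A, and C → score 1.
A: beats D, B, and C; loses to E → score 3.
C: beats D and B; loses to E and A → score 2.
E has the best pairwise record.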